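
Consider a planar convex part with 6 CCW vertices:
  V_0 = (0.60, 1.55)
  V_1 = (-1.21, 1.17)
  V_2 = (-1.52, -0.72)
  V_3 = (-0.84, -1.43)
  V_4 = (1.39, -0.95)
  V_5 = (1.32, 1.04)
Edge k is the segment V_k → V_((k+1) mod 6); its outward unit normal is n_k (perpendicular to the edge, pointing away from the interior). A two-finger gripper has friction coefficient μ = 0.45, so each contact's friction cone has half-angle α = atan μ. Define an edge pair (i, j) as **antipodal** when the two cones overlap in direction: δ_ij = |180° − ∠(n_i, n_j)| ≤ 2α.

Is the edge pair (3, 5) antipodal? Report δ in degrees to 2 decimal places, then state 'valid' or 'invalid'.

α = atan 0.45 = 24.23°;  2α = 48.46°
edge 3: e_3 = (+2.23, +0.48);  n_3 = (+0.2104, -0.9776)
edge 5: e_5 = (-0.72, +0.51);  n_5 = (+0.5780, +0.8160)
∠(n_3, n_5) = 132.54°
δ = |180° − 132.54°| = 47.46°
47.46° ≤ 2α = 48.46°  →  valid

δ = 47.46°, valid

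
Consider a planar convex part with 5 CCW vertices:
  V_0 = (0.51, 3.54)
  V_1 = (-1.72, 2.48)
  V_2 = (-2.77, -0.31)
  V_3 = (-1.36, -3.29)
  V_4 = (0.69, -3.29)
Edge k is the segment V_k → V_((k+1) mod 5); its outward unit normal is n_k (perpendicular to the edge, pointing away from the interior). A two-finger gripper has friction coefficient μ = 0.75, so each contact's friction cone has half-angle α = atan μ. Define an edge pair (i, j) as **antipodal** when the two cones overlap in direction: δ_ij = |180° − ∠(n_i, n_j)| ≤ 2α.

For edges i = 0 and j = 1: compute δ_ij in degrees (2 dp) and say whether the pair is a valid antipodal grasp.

α = atan 0.75 = 36.87°;  2α = 73.74°
edge 0: e_0 = (-2.23, -1.06);  n_0 = (-0.4293, +0.9032)
edge 1: e_1 = (-1.05, -2.79);  n_1 = (-0.9359, +0.3522)
∠(n_0, n_1) = 43.95°
δ = |180° − 43.95°| = 136.05°
136.05° > 2α = 73.74°  →  invalid

δ = 136.05°, invalid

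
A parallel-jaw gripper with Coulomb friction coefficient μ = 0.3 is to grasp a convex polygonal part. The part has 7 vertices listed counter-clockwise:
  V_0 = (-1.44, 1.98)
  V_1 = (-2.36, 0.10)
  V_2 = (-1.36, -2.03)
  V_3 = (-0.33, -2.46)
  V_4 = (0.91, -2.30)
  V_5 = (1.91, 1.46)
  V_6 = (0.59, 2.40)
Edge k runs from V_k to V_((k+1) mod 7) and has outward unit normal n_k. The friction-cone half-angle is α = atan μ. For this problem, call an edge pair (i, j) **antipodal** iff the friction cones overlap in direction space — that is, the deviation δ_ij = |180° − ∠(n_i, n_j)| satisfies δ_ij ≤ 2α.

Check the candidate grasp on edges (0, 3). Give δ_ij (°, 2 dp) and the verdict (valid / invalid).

α = atan 0.3 = 16.70°;  2α = 33.40°
edge 0: e_0 = (-0.92, -1.88);  n_0 = (-0.8982, +0.4396)
edge 3: e_3 = (+1.24, +0.16);  n_3 = (+0.1280, -0.9918)
∠(n_0, n_3) = 123.43°
δ = |180° − 123.43°| = 56.57°
56.57° > 2α = 33.40°  →  invalid

δ = 56.57°, invalid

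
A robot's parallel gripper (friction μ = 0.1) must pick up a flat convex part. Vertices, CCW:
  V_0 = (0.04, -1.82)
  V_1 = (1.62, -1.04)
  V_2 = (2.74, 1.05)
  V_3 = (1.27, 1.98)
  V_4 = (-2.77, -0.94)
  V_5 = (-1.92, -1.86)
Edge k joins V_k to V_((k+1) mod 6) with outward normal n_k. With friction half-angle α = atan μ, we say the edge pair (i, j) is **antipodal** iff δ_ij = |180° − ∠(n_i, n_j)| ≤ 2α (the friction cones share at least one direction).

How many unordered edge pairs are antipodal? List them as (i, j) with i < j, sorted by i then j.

α = atan 0.1 = 5.71°;  2α = 11.42°
n_0 = (+0.4427, -0.8967)
n_1 = (+0.8814, -0.4723)
n_2 = (+0.5346, +0.8451)
n_3 = (-0.5858, +0.8105)
n_4 = (-0.7345, -0.6786)
n_5 = (+0.0204, -0.9998)
  (0,1): δ = 144.46°  ·
  (0,2): δ = 58.59°  ·
  (0,3): δ = 9.58°  ✓
  (0,4): δ = 106.46°  ·
  (0,5): δ = 154.89°  ·
  (1,2): δ = 94.13°  ·
  (1,3): δ = 25.96°  ·
  (1,4): δ = 70.92°  ·
  (1,5): δ = 119.36°  ·
  (2,3): δ = 111.82°  ·
  (2,4): δ = 14.95°  ·
  (2,5): δ = 33.49°  ·
  (3,4): δ = 83.12°  ·
  (3,5): δ = 34.69°  ·
  (4,5): δ = 131.57°  ·
antipodal pairs: 1

count = 1; pairs: (0,3)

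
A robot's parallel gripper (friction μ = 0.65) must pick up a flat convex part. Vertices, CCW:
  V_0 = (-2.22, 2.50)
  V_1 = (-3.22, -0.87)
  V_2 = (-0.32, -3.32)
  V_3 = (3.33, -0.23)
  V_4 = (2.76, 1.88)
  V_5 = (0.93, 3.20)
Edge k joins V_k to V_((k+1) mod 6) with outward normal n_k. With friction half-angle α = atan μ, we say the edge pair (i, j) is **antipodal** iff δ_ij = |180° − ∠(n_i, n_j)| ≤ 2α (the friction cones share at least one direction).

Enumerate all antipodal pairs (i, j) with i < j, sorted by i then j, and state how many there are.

count = 6; pairs: (0,2), (0,3), (1,3), (1,4), (1,5), (2,5)

α = atan 0.65 = 33.02°;  2α = 66.05°
n_0 = (-0.9587, +0.2845)
n_1 = (-0.6454, -0.7639)
n_2 = (+0.6461, -0.7632)
n_3 = (+0.9654, +0.2608)
n_4 = (+0.5850, +0.8110)
n_5 = (-0.2169, +0.9762)
  (0,1): δ = 113.66°  ·
  (0,2): δ = 33.22°  ✓
  (0,3): δ = 31.64°  ✓
  (0,4): δ = 70.72°  ·
  (0,5): δ = 119.06°  ·
  (1,2): δ = 99.56°  ·
  (1,3): δ = 34.69°  ✓
  (1,4): δ = 4.39°  ✓
  (1,5): δ = 52.72°  ✓
  (2,3): δ = 115.13°  ·
  (2,4): δ = 76.05°  ·
  (2,5): δ = 27.72°  ✓
  (3,4): δ = 140.92°  ·
  (3,5): δ = 92.59°  ·
  (4,5): δ = 131.67°  ·
antipodal pairs: 6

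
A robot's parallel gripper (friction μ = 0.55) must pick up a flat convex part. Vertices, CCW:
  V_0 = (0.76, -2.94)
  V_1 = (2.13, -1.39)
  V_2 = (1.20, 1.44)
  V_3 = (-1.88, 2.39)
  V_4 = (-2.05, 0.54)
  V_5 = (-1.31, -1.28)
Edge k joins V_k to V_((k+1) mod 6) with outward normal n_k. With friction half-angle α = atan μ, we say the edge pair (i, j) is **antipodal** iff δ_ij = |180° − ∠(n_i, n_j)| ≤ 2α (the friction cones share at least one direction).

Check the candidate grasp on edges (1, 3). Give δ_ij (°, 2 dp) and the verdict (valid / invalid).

δ = 23.44°, valid

α = atan 0.55 = 28.81°;  2α = 57.62°
edge 1: e_1 = (-0.93, +2.83);  n_1 = (+0.9500, +0.3122)
edge 3: e_3 = (-0.17, -1.85);  n_3 = (-0.9958, +0.0915)
∠(n_1, n_3) = 156.56°
δ = |180° − 156.56°| = 23.44°
23.44° ≤ 2α = 57.62°  →  valid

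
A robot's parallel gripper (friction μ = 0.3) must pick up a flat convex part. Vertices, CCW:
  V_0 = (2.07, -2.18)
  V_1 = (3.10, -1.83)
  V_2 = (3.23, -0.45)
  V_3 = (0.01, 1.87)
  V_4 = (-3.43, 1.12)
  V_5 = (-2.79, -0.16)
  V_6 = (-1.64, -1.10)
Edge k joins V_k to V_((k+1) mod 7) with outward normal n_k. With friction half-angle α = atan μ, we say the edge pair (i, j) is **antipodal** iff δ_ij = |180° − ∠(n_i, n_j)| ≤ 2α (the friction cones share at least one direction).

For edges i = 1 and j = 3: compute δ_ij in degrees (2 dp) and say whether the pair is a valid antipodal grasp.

α = atan 0.3 = 16.70°;  2α = 33.40°
edge 1: e_1 = (+0.13, +1.38);  n_1 = (+0.9956, -0.0938)
edge 3: e_3 = (-3.44, -0.75);  n_3 = (-0.2130, +0.9770)
∠(n_1, n_3) = 107.68°
δ = |180° − 107.68°| = 72.32°
72.32° > 2α = 33.40°  →  invalid

δ = 72.32°, invalid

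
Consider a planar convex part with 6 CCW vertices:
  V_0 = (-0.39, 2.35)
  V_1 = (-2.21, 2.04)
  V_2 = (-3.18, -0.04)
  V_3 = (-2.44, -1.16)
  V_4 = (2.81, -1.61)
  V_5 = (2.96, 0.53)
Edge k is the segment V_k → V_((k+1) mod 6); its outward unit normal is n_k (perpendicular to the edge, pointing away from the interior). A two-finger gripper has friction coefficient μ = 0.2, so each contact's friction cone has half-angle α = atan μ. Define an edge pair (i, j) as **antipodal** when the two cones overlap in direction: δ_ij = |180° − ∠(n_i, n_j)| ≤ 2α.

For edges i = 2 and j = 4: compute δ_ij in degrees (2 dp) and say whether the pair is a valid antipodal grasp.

δ = 37.46°, invalid

α = atan 0.2 = 11.31°;  2α = 22.62°
edge 2: e_2 = (+0.74, -1.12);  n_2 = (-0.8343, -0.5513)
edge 4: e_4 = (+0.15, +2.14);  n_4 = (+0.9976, -0.0699)
∠(n_2, n_4) = 142.54°
δ = |180° − 142.54°| = 37.46°
37.46° > 2α = 22.62°  →  invalid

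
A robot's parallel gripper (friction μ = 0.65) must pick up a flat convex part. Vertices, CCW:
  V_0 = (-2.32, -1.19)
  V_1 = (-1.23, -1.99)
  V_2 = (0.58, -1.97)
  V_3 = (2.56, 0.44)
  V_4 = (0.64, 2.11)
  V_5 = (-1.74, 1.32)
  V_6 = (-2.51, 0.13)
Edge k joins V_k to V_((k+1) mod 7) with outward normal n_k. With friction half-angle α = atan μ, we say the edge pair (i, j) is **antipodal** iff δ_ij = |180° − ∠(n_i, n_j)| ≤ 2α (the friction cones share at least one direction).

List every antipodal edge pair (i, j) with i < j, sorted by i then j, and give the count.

α = atan 0.65 = 33.02°;  2α = 66.05°
n_0 = (-0.5917, -0.8062)
n_1 = (+0.0110, -0.9999)
n_2 = (+0.7727, -0.6348)
n_3 = (+0.6563, +0.7545)
n_4 = (-0.3150, +0.9491)
n_5 = (-0.8396, +0.5433)
n_6 = (-0.9898, -0.1425)
  (0,1): δ = 143.09°  ·
  (0,2): δ = 93.13°  ·
  (0,3): δ = 4.74°  ✓
  (0,4): δ = 54.64°  ✓
  (0,5): δ = 93.37°  ·
  (0,6): δ = 134.47°  ·
  (1,2): δ = 130.04°  ·
  (1,3): δ = 41.65°  ✓
  (1,4): δ = 17.73°  ✓
  (1,5): δ = 56.46°  ✓
  (1,6): δ = 97.56°  ·
  (2,3): δ = 91.61°  ·
  (2,4): δ = 32.23°  ✓
  (2,5): δ = 6.50°  ✓
  (2,6): δ = 47.60°  ✓
  (3,4): δ = 120.62°  ·
  (3,5): δ = 81.89°  ·
  (3,6): δ = 40.79°  ✓
  (4,5): δ = 141.27°  ·
  (4,6): δ = 100.17°  ·
  (5,6): δ = 138.90°  ·
antipodal pairs: 9

count = 9; pairs: (0,3), (0,4), (1,3), (1,4), (1,5), (2,4), (2,5), (2,6), (3,6)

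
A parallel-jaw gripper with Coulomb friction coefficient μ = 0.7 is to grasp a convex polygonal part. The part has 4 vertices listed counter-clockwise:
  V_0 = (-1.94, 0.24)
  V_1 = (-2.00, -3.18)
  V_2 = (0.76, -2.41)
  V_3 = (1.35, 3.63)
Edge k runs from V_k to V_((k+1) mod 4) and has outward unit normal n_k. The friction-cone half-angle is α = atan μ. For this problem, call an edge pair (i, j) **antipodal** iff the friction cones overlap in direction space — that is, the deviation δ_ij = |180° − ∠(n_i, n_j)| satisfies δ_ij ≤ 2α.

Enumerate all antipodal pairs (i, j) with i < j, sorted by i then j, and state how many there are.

count = 3; pairs: (0,2), (1,3), (2,3)

α = atan 0.7 = 34.99°;  2α = 69.98°
n_0 = (-0.9998, +0.0175)
n_1 = (+0.2687, -0.9632)
n_2 = (+0.9953, -0.0972)
n_3 = (-0.7176, +0.6964)
  (0,1): δ = 73.41°  ·
  (0,2): δ = 4.57°  ✓
  (0,3): δ = 136.86°  ·
  (1,2): δ = 111.17°  ·
  (1,3): δ = 30.27°  ✓
  (2,3): δ = 38.56°  ✓
antipodal pairs: 3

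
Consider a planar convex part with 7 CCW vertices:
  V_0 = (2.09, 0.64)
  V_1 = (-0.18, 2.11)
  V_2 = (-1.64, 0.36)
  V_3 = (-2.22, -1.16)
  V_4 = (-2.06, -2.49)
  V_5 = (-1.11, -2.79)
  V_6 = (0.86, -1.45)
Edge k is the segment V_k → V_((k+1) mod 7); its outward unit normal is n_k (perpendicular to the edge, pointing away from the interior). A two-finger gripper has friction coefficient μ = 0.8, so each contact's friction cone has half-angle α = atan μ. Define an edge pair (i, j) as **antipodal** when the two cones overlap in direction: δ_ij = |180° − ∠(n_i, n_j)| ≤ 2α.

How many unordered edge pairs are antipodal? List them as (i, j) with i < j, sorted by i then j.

count = 10; pairs: (0,3), (0,4), (0,5), (1,4), (1,5), (1,6), (2,5), (2,6), (3,5), (3,6)

α = atan 0.8 = 38.66°;  2α = 77.32°
n_0 = (+0.5436, +0.8394)
n_1 = (-0.7679, +0.6406)
n_2 = (-0.9343, +0.3565)
n_3 = (-0.9928, -0.1194)
n_4 = (-0.3011, -0.9536)
n_5 = (+0.5624, -0.8268)
n_6 = (+0.8618, -0.5072)
  (0,1): δ = 96.91°  ·
  (0,2): δ = 77.96°  ·
  (0,3): δ = 50.21°  ✓
  (0,4): δ = 15.40°  ✓
  (0,5): δ = 67.15°  ✓
  (0,6): δ = 92.45°  ·
  (1,2): δ = 161.05°  ·
  (1,3): δ = 133.30°  ·
  (1,4): δ = 67.69°  ✓
  (1,5): δ = 15.94°  ✓
  (1,6): δ = 9.36°  ✓
  (2,3): δ = 152.25°  ·
  (2,4): δ = 86.64°  ·
  (2,5): δ = 34.89°  ✓
  (2,6): δ = 9.59°  ✓
  (3,4): δ = 114.39°  ·
  (3,5): δ = 62.64°  ✓
  (3,6): δ = 37.34°  ✓
  (4,5): δ = 128.25°  ·
  (4,6): δ = 102.95°  ·
  (5,6): δ = 154.70°  ·
antipodal pairs: 10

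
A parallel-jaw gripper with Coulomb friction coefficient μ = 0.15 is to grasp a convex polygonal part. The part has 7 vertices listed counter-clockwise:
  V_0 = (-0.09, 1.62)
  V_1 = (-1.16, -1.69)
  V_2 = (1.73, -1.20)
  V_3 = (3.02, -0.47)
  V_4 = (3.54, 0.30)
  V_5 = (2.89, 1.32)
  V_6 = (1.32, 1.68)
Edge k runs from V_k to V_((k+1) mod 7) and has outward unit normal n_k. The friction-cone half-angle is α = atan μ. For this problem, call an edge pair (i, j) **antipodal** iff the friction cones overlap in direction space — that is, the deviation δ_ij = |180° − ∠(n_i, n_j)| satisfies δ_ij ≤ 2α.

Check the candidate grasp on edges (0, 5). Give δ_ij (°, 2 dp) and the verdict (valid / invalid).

δ = 95.00°, invalid

α = atan 0.15 = 8.53°;  2α = 17.06°
edge 0: e_0 = (-1.07, -3.31);  n_0 = (-0.9515, +0.3076)
edge 5: e_5 = (-1.57, +0.36);  n_5 = (+0.2235, +0.9747)
∠(n_0, n_5) = 85.00°
δ = |180° − 85.00°| = 95.00°
95.00° > 2α = 17.06°  →  invalid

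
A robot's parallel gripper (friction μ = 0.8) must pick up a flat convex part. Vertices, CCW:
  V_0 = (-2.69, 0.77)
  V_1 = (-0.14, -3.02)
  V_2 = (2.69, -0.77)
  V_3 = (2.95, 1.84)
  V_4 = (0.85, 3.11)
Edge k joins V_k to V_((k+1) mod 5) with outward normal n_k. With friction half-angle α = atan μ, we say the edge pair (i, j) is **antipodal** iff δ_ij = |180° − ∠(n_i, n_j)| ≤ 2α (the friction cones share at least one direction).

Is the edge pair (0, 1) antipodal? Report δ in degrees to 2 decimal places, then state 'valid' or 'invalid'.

α = atan 0.8 = 38.66°;  2α = 77.32°
edge 0: e_0 = (+2.55, -3.79);  n_0 = (-0.8297, -0.5582)
edge 1: e_1 = (+2.83, +2.25);  n_1 = (+0.6223, -0.7828)
∠(n_0, n_1) = 94.55°
δ = |180° − 94.55°| = 85.45°
85.45° > 2α = 77.32°  →  invalid

δ = 85.45°, invalid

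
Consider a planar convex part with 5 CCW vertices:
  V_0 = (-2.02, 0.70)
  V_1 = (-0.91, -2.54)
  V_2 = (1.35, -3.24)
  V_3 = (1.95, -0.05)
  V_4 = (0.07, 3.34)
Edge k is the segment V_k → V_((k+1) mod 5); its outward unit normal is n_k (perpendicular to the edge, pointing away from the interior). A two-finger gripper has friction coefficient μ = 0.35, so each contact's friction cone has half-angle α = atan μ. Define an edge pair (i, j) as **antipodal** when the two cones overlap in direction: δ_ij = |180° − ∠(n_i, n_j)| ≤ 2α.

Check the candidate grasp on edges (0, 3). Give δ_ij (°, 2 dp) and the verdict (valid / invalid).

δ = 10.10°, valid

α = atan 0.35 = 19.29°;  2α = 38.58°
edge 0: e_0 = (+1.11, -3.24);  n_0 = (-0.9460, -0.3241)
edge 3: e_3 = (-1.88, +3.39);  n_3 = (+0.8745, +0.4850)
∠(n_0, n_3) = 169.90°
δ = |180° − 169.90°| = 10.10°
10.10° ≤ 2α = 38.58°  →  valid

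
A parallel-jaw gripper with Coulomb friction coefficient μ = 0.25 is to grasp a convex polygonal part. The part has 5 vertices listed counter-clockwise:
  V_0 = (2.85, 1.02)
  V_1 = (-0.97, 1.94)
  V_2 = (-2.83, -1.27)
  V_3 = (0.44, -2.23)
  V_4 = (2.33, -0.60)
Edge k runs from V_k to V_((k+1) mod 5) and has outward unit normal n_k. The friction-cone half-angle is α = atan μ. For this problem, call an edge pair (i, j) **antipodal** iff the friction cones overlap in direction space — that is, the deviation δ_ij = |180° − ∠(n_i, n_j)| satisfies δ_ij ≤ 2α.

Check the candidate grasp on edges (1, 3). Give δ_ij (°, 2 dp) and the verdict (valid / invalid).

δ = 19.13°, valid

α = atan 0.25 = 14.04°;  2α = 28.07°
edge 1: e_1 = (-1.86, -3.21);  n_1 = (-0.8652, +0.5014)
edge 3: e_3 = (+1.89, +1.63);  n_3 = (+0.6531, -0.7573)
∠(n_1, n_3) = 160.87°
δ = |180° − 160.87°| = 19.13°
19.13° ≤ 2α = 28.07°  →  valid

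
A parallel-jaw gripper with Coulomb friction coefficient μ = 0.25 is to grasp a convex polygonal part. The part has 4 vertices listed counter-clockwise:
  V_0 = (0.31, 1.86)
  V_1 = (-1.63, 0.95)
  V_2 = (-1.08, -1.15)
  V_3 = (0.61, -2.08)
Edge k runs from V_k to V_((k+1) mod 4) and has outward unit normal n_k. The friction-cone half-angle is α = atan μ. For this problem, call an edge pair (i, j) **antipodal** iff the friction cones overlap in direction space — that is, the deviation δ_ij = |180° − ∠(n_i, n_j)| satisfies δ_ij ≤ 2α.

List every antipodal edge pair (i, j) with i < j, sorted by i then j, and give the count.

α = atan 0.25 = 14.04°;  2α = 28.07°
n_0 = (-0.4247, +0.9053)
n_1 = (-0.9674, -0.2534)
n_2 = (-0.4821, -0.8761)
n_3 = (+0.9971, +0.0759)
  (0,1): δ = 100.45°  ·
  (0,2): δ = 53.95°  ·
  (0,3): δ = 69.22°  ·
  (1,2): δ = 133.50°  ·
  (1,3): δ = 10.32°  ✓
  (2,3): δ = 56.82°  ·
antipodal pairs: 1

count = 1; pairs: (1,3)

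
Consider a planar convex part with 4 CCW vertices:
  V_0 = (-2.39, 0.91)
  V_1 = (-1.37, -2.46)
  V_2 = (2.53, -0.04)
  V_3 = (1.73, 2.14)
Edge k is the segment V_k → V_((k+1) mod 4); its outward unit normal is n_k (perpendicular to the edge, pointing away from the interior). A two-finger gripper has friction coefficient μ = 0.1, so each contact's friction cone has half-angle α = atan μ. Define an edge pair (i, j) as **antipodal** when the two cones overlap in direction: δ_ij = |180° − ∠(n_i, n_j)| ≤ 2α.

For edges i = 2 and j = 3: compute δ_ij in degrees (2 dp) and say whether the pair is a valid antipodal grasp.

δ = 93.53°, invalid

α = atan 0.1 = 5.71°;  2α = 11.42°
edge 2: e_2 = (-0.80, +2.18);  n_2 = (+0.9388, +0.3445)
edge 3: e_3 = (-4.12, -1.23);  n_3 = (-0.2861, +0.9582)
∠(n_2, n_3) = 86.47°
δ = |180° − 86.47°| = 93.53°
93.53° > 2α = 11.42°  →  invalid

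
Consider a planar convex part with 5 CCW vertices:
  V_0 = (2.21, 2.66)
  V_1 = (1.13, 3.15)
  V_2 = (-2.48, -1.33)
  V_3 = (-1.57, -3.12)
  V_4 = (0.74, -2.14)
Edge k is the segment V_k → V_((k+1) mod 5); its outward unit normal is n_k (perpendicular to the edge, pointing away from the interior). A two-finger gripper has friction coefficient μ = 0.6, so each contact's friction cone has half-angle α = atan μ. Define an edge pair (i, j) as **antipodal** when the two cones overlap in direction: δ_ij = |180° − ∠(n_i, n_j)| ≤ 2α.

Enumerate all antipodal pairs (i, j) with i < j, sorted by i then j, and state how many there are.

count = 5; pairs: (0,2), (0,3), (1,3), (1,4), (2,4)

α = atan 0.6 = 30.96°;  2α = 61.93°
n_0 = (+0.4132, +0.9107)
n_1 = (-0.7787, +0.6274)
n_2 = (-0.8914, -0.4532)
n_3 = (+0.3905, -0.9206)
n_4 = (+0.9562, -0.2928)
  (0,1): δ = 104.46°  ·
  (0,2): δ = 38.65°  ✓
  (0,3): δ = 47.39°  ✓
  (0,4): δ = 97.38°  ·
  (1,2): δ = 114.19°  ·
  (1,3): δ = 28.15°  ✓
  (1,4): δ = 21.83°  ✓
  (2,3): δ = 93.96°  ·
  (2,4): δ = 43.98°  ✓
  (3,4): δ = 130.02°  ·
antipodal pairs: 5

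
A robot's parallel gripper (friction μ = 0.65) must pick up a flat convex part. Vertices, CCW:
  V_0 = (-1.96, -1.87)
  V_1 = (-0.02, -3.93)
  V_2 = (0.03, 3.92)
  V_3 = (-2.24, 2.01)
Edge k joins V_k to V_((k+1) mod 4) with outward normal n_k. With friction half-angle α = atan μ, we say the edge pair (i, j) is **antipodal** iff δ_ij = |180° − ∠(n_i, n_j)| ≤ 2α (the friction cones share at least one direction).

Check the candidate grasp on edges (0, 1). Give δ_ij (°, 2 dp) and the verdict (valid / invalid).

α = atan 0.65 = 33.02°;  2α = 66.05°
edge 0: e_0 = (+1.94, -2.06);  n_0 = (-0.7280, -0.6856)
edge 1: e_1 = (+0.05, +7.85);  n_1 = (+1.0000, -0.0064)
∠(n_0, n_1) = 136.35°
δ = |180° − 136.35°| = 43.65°
43.65° ≤ 2α = 66.05°  →  valid

δ = 43.65°, valid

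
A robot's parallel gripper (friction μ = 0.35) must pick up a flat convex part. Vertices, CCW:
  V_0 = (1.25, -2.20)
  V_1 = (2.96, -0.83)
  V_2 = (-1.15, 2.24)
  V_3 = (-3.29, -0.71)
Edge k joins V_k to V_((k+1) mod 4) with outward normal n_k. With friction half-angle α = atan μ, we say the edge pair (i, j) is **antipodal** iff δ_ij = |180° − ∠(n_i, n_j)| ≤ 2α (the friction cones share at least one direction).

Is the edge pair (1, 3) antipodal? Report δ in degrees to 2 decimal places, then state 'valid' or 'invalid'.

α = atan 0.35 = 19.29°;  2α = 38.58°
edge 1: e_1 = (-4.11, +3.07);  n_1 = (+0.5984, +0.8012)
edge 3: e_3 = (+4.54, -1.49);  n_3 = (-0.3118, -0.9501)
∠(n_1, n_3) = 161.41°
δ = |180° − 161.41°| = 18.59°
18.59° ≤ 2α = 38.58°  →  valid

δ = 18.59°, valid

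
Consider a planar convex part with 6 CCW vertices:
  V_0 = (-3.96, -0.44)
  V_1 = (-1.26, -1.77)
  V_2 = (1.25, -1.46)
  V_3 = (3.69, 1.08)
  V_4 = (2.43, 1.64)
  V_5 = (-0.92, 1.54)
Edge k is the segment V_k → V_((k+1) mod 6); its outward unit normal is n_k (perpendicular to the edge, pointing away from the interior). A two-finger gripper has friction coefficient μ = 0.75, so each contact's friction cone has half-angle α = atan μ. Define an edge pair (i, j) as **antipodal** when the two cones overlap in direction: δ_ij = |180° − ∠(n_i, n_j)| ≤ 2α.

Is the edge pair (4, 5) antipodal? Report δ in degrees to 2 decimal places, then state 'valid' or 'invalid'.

δ = 148.63°, invalid

α = atan 0.75 = 36.87°;  2α = 73.74°
edge 4: e_4 = (-3.35, -0.10);  n_4 = (-0.0298, +0.9996)
edge 5: e_5 = (-3.04, -1.98);  n_5 = (-0.5458, +0.8379)
∠(n_4, n_5) = 31.37°
δ = |180° − 31.37°| = 148.63°
148.63° > 2α = 73.74°  →  invalid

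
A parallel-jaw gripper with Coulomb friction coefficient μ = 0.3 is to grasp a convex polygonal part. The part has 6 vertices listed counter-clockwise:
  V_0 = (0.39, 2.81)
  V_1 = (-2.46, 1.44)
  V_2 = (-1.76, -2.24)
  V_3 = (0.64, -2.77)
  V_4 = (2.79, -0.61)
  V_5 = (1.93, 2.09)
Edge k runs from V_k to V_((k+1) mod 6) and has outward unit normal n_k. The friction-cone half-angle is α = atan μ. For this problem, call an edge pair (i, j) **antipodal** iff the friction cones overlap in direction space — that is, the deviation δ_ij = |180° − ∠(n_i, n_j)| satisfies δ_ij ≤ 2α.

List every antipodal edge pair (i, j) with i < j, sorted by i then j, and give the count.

count = 3; pairs: (0,3), (1,4), (2,5)

α = atan 0.3 = 16.70°;  2α = 33.40°
n_0 = (-0.4332, +0.9013)
n_1 = (-0.9824, -0.1869)
n_2 = (-0.2156, -0.9765)
n_3 = (+0.7087, -0.7055)
n_4 = (+0.9528, +0.3035)
n_5 = (+0.4235, +0.9059)
  (0,1): δ = 104.90°  ·
  (0,2): δ = 38.13°  ·
  (0,3): δ = 19.46°  ✓
  (0,4): δ = 81.99°  ·
  (0,5): δ = 129.27°  ·
  (1,2): δ = 113.22°  ·
  (1,3): δ = 55.64°  ·
  (1,4): δ = 6.90°  ✓
  (1,5): δ = 54.17°  ·
  (2,3): δ = 122.41°  ·
  (2,4): δ = 59.88°  ·
  (2,5): δ = 12.60°  ✓
  (3,4): δ = 117.47°  ·
  (3,5): δ = 70.19°  ·
  (4,5): δ = 132.73°  ·
antipodal pairs: 3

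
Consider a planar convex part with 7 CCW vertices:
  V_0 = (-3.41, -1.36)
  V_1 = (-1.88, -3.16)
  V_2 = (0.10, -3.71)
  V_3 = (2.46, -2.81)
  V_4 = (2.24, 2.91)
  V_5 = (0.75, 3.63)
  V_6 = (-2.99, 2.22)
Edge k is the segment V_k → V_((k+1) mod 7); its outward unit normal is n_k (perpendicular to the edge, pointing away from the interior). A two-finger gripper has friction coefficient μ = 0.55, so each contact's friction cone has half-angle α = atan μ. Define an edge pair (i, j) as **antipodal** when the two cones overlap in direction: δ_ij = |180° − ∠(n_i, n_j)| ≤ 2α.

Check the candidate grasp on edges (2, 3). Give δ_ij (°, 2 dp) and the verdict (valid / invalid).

δ = 108.67°, invalid

α = atan 0.55 = 28.81°;  2α = 57.62°
edge 2: e_2 = (+2.36, +0.90);  n_2 = (+0.3563, -0.9344)
edge 3: e_3 = (-0.22, +5.72);  n_3 = (+0.9993, +0.0384)
∠(n_2, n_3) = 71.33°
δ = |180° − 71.33°| = 108.67°
108.67° > 2α = 57.62°  →  invalid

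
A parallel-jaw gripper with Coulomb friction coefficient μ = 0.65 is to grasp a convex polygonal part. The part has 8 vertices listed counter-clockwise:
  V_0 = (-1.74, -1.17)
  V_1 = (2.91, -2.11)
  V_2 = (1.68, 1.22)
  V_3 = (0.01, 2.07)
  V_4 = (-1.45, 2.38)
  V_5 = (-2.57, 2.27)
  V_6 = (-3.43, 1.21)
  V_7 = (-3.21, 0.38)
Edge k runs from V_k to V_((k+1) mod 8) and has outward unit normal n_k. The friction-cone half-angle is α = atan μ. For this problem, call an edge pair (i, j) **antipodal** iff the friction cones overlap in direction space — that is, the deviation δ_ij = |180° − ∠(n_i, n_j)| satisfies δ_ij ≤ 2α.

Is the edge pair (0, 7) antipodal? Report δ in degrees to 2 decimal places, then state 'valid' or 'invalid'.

α = atan 0.65 = 33.02°;  2α = 66.05°
edge 0: e_0 = (+4.65, -0.94);  n_0 = (-0.1981, -0.9802)
edge 7: e_7 = (+1.47, -1.55);  n_7 = (-0.7256, -0.6881)
∠(n_0, n_7) = 35.09°
δ = |180° − 35.09°| = 144.91°
144.91° > 2α = 66.05°  →  invalid

δ = 144.91°, invalid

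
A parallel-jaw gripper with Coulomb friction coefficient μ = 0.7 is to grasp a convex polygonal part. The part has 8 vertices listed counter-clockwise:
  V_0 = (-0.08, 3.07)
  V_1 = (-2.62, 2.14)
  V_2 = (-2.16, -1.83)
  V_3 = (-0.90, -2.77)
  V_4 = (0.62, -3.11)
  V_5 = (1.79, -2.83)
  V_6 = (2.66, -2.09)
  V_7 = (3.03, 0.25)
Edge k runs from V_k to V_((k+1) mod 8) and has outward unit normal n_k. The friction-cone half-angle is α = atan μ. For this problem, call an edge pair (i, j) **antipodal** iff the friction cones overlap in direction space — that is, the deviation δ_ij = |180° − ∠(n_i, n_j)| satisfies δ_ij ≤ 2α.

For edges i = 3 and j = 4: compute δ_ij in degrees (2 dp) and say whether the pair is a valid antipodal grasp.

δ = 153.93°, invalid

α = atan 0.7 = 34.99°;  2α = 69.98°
edge 3: e_3 = (+1.52, -0.34);  n_3 = (-0.2183, -0.9759)
edge 4: e_4 = (+1.17, +0.28);  n_4 = (+0.2327, -0.9725)
∠(n_3, n_4) = 26.07°
δ = |180° − 26.07°| = 153.93°
153.93° > 2α = 69.98°  →  invalid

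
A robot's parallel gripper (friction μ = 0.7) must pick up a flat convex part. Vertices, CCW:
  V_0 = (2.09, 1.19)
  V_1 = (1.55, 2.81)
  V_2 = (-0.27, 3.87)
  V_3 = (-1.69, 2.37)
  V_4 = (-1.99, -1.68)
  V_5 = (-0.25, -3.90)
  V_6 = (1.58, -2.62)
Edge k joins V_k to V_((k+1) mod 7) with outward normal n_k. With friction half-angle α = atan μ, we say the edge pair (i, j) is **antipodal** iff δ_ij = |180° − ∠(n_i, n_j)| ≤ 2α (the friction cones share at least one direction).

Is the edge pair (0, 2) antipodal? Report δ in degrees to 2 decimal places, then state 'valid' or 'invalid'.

α = atan 0.7 = 34.99°;  2α = 69.98°
edge 0: e_0 = (-0.54, +1.62);  n_0 = (+0.9487, +0.3162)
edge 2: e_2 = (-1.42, -1.50);  n_2 = (-0.7262, +0.6875)
∠(n_0, n_2) = 118.13°
δ = |180° − 118.13°| = 61.87°
61.87° ≤ 2α = 69.98°  →  valid

δ = 61.87°, valid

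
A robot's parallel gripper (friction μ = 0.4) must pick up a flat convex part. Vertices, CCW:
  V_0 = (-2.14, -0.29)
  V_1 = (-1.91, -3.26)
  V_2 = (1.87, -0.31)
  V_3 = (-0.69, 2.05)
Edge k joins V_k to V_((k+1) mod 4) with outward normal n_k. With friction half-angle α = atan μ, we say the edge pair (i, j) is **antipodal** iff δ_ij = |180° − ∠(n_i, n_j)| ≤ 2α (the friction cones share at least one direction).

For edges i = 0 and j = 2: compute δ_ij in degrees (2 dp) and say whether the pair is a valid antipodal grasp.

α = atan 0.4 = 21.80°;  2α = 43.60°
edge 0: e_0 = (+0.23, -2.97);  n_0 = (-0.9970, -0.0772)
edge 2: e_2 = (-2.56, +2.36);  n_2 = (+0.6778, +0.7352)
∠(n_0, n_2) = 137.10°
δ = |180° − 137.10°| = 42.90°
42.90° ≤ 2α = 43.60°  →  valid

δ = 42.90°, valid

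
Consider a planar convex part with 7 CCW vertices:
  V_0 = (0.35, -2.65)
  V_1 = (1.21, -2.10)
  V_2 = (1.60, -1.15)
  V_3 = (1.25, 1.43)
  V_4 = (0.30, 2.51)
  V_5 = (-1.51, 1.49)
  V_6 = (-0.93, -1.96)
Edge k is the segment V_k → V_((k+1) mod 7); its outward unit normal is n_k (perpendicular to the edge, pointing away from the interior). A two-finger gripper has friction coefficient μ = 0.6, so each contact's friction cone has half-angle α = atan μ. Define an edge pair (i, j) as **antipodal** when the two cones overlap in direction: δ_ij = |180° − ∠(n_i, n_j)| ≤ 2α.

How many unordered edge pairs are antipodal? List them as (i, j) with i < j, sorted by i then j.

count = 8; pairs: (0,4), (1,4), (1,5), (2,5), (2,6), (3,5), (3,6), (4,6)

α = atan 0.6 = 30.96°;  2α = 61.93°
n_0 = (+0.5388, -0.8424)
n_1 = (+0.9251, -0.3798)
n_2 = (+0.9909, +0.1344)
n_3 = (+0.7509, +0.6605)
n_4 = (-0.4909, +0.8712)
n_5 = (-0.9862, -0.1658)
n_6 = (-0.4745, -0.8803)
  (0,1): δ = 144.92°  ·
  (0,2): δ = 114.87°  ·
  (0,3): δ = 81.26°  ·
  (0,4): δ = 3.20°  ✓
  (0,5): δ = 66.94°  ·
  (0,6): δ = 119.07°  ·
  (1,2): δ = 149.96°  ·
  (1,3): δ = 116.34°  ·
  (1,4): δ = 38.28°  ✓
  (1,5): δ = 31.86°  ✓
  (1,6): δ = 83.99°  ·
  (2,3): δ = 146.39°  ·
  (2,4): δ = 68.32°  ·
  (2,5): δ = 1.82°  ✓
  (2,6): δ = 53.95°  ✓
  (3,4): δ = 101.93°  ·
  (3,5): δ = 31.79°  ✓
  (3,6): δ = 20.34°  ✓
  (4,5): δ = 109.86°  ·
  (4,6): δ = 57.73°  ✓
  (5,6): δ = 127.87°  ·
antipodal pairs: 8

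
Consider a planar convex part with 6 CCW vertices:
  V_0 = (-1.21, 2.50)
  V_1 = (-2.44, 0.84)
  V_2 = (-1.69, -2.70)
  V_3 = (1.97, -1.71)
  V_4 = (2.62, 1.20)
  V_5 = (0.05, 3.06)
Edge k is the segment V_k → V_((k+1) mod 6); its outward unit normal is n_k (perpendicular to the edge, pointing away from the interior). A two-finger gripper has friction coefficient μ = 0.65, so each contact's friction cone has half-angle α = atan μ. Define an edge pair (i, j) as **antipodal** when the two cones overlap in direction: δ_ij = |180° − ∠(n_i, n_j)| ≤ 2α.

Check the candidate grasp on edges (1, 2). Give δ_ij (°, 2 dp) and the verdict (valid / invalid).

δ = 86.83°, invalid

α = atan 0.65 = 33.02°;  2α = 66.05°
edge 1: e_1 = (+0.75, -3.54);  n_1 = (-0.9783, -0.2073)
edge 2: e_2 = (+3.66, +0.99);  n_2 = (+0.2611, -0.9653)
∠(n_1, n_2) = 93.17°
δ = |180° − 93.17°| = 86.83°
86.83° > 2α = 66.05°  →  invalid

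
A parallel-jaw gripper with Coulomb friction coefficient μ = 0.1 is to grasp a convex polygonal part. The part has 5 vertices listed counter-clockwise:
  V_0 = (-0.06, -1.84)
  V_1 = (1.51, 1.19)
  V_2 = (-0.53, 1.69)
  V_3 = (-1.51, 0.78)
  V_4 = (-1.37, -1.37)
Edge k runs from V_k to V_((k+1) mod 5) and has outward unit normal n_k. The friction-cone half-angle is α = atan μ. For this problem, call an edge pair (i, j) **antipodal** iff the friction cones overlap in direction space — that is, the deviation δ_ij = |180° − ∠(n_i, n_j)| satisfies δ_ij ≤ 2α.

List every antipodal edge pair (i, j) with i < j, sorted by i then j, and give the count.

α = atan 0.1 = 5.71°;  2α = 11.42°
n_0 = (+0.8879, -0.4601)
n_1 = (+0.2381, +0.9713)
n_2 = (-0.6805, +0.7328)
n_3 = (-0.9979, -0.0650)
n_4 = (-0.3377, -0.9413)
  (0,1): δ = 76.38°  ·
  (0,2): δ = 19.73°  ·
  (0,3): δ = 31.12°  ·
  (0,4): δ = 97.65°  ·
  (1,2): δ = 123.35°  ·
  (1,3): δ = 72.50°  ·
  (1,4): δ = 5.97°  ✓
  (2,3): δ = 129.15°  ·
  (2,4): δ = 62.62°  ·
  (3,4): δ = 113.46°  ·
antipodal pairs: 1

count = 1; pairs: (1,4)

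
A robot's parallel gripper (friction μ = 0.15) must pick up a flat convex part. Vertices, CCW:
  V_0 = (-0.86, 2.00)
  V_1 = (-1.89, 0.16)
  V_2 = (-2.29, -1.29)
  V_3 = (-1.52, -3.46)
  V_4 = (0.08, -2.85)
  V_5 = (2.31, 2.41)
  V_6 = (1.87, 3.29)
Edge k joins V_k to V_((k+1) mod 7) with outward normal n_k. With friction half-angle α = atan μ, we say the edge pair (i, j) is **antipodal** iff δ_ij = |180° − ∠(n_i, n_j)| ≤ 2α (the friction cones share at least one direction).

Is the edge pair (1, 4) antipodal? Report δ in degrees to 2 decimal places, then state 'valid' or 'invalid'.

δ = 7.55°, valid

α = atan 0.15 = 8.53°;  2α = 17.06°
edge 1: e_1 = (-0.40, -1.45);  n_1 = (-0.9640, +0.2659)
edge 4: e_4 = (+2.23, +5.26);  n_4 = (+0.9207, -0.3903)
∠(n_1, n_4) = 172.45°
δ = |180° − 172.45°| = 7.55°
7.55° ≤ 2α = 17.06°  →  valid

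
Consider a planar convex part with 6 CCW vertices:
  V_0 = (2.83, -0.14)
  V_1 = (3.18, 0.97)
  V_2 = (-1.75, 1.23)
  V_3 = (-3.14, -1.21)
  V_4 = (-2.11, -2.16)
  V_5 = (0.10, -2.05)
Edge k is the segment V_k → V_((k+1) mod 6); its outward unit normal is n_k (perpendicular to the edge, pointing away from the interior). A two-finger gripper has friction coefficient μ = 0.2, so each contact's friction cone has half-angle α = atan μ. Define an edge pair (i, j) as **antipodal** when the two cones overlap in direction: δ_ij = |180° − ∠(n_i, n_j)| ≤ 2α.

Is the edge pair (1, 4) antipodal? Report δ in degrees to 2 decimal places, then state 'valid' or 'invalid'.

δ = 5.87°, valid

α = atan 0.2 = 11.31°;  2α = 22.62°
edge 1: e_1 = (-4.93, +0.26);  n_1 = (+0.0527, +0.9986)
edge 4: e_4 = (+2.21, +0.11);  n_4 = (+0.0497, -0.9988)
∠(n_1, n_4) = 174.13°
δ = |180° − 174.13°| = 5.87°
5.87° ≤ 2α = 22.62°  →  valid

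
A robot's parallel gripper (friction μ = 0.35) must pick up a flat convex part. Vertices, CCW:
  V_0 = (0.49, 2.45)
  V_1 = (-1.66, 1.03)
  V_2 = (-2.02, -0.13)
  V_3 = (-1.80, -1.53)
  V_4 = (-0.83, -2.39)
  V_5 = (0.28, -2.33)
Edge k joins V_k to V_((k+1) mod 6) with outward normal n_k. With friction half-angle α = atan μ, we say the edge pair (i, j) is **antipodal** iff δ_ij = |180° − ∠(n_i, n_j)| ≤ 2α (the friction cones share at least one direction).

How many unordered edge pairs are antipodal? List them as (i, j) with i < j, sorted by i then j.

α = atan 0.35 = 19.29°;  2α = 38.58°
n_0 = (-0.5511, +0.8344)
n_1 = (-0.9551, +0.2964)
n_2 = (-0.9879, -0.1552)
n_3 = (-0.6634, -0.7483)
n_4 = (+0.0540, -0.9985)
n_5 = (+0.9990, -0.0439)
  (0,1): δ = 140.68°  ·
  (0,2): δ = 114.51°  ·
  (0,3): δ = 75.00°  ·
  (0,4): δ = 30.35°  ✓
  (0,5): δ = 54.04°  ·
  (1,2): δ = 153.83°  ·
  (1,3): δ = 114.32°  ·
  (1,4): δ = 69.66°  ·
  (1,5): δ = 14.73°  ✓
  (2,3): δ = 140.49°  ·
  (2,4): δ = 95.84°  ·
  (2,5): δ = 11.45°  ✓
  (3,4): δ = 135.35°  ·
  (3,5): δ = 50.96°  ·
  (4,5): δ = 95.61°  ·
antipodal pairs: 3

count = 3; pairs: (0,4), (1,5), (2,5)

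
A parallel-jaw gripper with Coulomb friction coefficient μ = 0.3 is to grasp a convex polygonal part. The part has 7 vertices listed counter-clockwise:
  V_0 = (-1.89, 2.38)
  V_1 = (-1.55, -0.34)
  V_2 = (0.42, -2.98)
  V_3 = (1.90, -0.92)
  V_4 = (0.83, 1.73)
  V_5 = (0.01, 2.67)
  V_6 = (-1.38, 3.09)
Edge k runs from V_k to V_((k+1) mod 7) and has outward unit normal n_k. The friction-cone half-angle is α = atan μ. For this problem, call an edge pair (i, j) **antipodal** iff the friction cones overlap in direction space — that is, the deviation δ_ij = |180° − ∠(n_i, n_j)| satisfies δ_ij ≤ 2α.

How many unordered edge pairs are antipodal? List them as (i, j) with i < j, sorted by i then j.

count = 4; pairs: (0,3), (1,3), (1,4), (2,6)

α = atan 0.3 = 16.70°;  2α = 33.40°
n_0 = (-0.9923, -0.1240)
n_1 = (-0.8015, -0.5981)
n_2 = (+0.8121, -0.5835)
n_3 = (+0.9273, +0.3744)
n_4 = (+0.7536, +0.6574)
n_5 = (+0.2892, +0.9573)
n_6 = (-0.8122, +0.5834)
  (0,1): δ = 150.39°  ·
  (0,2): δ = 42.82°  ·
  (0,3): δ = 14.86°  ✓
  (0,4): δ = 33.97°  ·
  (0,5): δ = 66.06°  ·
  (0,6): δ = 137.18°  ·
  (1,2): δ = 72.43°  ·
  (1,3): δ = 14.74°  ✓
  (1,4): δ = 4.37°  ✓
  (1,5): δ = 36.46°  ·
  (1,6): δ = 107.58°  ·
  (2,3): δ = 122.32°  ·
  (2,4): δ = 103.21°  ·
  (2,5): δ = 71.12°  ·
  (2,6): δ = 0.01°  ✓
  (3,4): δ = 160.89°  ·
  (3,5): δ = 128.80°  ·
  (3,6): δ = 57.68°  ·
  (4,5): δ = 147.91°  ·
  (4,6): δ = 76.79°  ·
  (5,6): δ = 108.88°  ·
antipodal pairs: 4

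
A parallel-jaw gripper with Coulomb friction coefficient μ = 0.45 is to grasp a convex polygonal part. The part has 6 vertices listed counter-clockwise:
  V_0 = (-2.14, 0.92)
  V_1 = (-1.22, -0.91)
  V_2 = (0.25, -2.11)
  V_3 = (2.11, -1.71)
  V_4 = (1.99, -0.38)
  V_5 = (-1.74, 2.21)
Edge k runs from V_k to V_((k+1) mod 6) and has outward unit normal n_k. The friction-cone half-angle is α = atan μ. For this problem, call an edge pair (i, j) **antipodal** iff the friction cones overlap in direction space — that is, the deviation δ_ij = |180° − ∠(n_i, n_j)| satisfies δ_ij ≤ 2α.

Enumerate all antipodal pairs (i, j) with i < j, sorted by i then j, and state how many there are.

α = atan 0.45 = 24.23°;  2α = 48.46°
n_0 = (-0.8934, -0.4492)
n_1 = (-0.6324, -0.7747)
n_2 = (+0.2102, -0.9776)
n_3 = (+0.9960, +0.0899)
n_4 = (+0.5704, +0.8214)
n_5 = (-0.9551, +0.2962)
  (0,1): δ = 155.92°  ·
  (0,2): δ = 104.55°  ·
  (0,3): δ = 21.53°  ✓
  (0,4): δ = 28.53°  ✓
  (0,5): δ = 136.08°  ·
  (1,2): δ = 128.64°  ·
  (1,3): δ = 45.62°  ✓
  (1,4): δ = 4.45°  ✓
  (1,5): δ = 112.00°  ·
  (2,3): δ = 96.98°  ·
  (2,4): δ = 46.91°  ✓
  (2,5): δ = 60.64°  ·
  (3,4): δ = 129.93°  ·
  (3,5): δ = 22.38°  ✓
  (4,5): δ = 72.45°  ·
antipodal pairs: 6

count = 6; pairs: (0,3), (0,4), (1,3), (1,4), (2,4), (3,5)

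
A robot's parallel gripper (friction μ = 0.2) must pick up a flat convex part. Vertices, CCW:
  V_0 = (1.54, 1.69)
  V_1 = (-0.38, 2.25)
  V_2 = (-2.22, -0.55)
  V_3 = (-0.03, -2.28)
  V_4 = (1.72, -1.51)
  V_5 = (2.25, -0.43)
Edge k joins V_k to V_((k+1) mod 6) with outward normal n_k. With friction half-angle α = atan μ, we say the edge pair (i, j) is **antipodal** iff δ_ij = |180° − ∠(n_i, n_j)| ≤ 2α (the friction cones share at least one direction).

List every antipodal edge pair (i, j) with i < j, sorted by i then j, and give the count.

count = 2; pairs: (0,2), (1,4)

α = atan 0.2 = 11.31°;  2α = 22.62°
n_0 = (+0.2800, +0.9600)
n_1 = (-0.8357, +0.5492)
n_2 = (-0.6199, -0.7847)
n_3 = (+0.4027, -0.9153)
n_4 = (+0.8977, -0.4406)
n_5 = (+0.9482, +0.3176)
  (0,1): δ = 107.05°  ·
  (0,2): δ = 22.05°  ✓
  (0,3): δ = 40.01°  ·
  (0,4): δ = 80.12°  ·
  (0,5): δ = 124.78°  ·
  (1,2): δ = 95.00°  ·
  (1,3): δ = 32.94°  ·
  (1,4): δ = 7.17°  ✓
  (1,5): δ = 51.83°  ·
  (2,3): δ = 117.94°  ·
  (2,4): δ = 77.83°  ·
  (2,5): δ = 33.18°  ·
  (3,4): δ = 139.89°  ·
  (3,5): δ = 95.23°  ·
  (4,5): δ = 135.34°  ·
antipodal pairs: 2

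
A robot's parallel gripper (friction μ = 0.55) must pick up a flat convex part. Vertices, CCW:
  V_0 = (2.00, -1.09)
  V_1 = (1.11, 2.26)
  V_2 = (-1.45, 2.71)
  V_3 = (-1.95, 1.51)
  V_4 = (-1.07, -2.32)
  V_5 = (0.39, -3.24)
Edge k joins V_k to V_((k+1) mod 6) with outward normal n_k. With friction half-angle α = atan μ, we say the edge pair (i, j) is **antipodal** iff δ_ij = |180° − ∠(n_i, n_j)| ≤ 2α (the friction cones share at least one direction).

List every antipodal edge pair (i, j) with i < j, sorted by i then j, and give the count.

α = atan 0.55 = 28.81°;  2α = 57.62°
n_0 = (+0.9665, +0.2568)
n_1 = (+0.1731, +0.9849)
n_2 = (-0.9231, +0.3846)
n_3 = (-0.9746, -0.2239)
n_4 = (-0.5331, -0.8460)
n_5 = (+0.8004, -0.5994)
  (0,1): δ = 114.85°  ·
  (0,2): δ = 37.50°  ✓
  (0,3): δ = 1.94°  ✓
  (0,4): δ = 42.91°  ✓
  (0,5): δ = 128.29°  ·
  (1,2): δ = 102.65°  ·
  (1,3): δ = 67.09°  ·
  (1,4): δ = 22.25°  ✓
  (1,5): δ = 63.14°  ·
  (2,3): δ = 144.44°  ·
  (2,4): δ = 99.60°  ·
  (2,5): δ = 14.21°  ✓
  (3,4): δ = 135.16°  ·
  (3,5): δ = 49.77°  ✓
  (4,5): δ = 94.61°  ·
antipodal pairs: 6

count = 6; pairs: (0,2), (0,3), (0,4), (1,4), (2,5), (3,5)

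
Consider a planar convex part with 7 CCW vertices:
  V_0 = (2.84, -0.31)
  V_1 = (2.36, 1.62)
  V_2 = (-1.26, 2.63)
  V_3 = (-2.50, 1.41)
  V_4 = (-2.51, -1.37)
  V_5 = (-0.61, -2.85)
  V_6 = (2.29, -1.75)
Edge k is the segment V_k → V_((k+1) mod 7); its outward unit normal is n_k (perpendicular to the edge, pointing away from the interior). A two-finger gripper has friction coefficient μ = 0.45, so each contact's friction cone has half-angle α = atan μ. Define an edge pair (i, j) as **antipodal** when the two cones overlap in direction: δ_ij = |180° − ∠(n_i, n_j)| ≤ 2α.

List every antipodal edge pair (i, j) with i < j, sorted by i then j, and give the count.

count = 7; pairs: (0,3), (0,4), (1,4), (1,5), (2,5), (2,6), (3,6)

α = atan 0.45 = 24.23°;  2α = 48.46°
n_0 = (+0.9704, +0.2414)
n_1 = (+0.2687, +0.9632)
n_2 = (-0.7013, +0.7128)
n_3 = (-1.0000, +0.0036)
n_4 = (-0.6145, -0.7889)
n_5 = (+0.3547, -0.9350)
n_6 = (+0.9342, -0.3568)
  (0,1): δ = 119.56°  ·
  (0,2): δ = 59.43°  ·
  (0,3): δ = 14.17°  ✓
  (0,4): δ = 38.12°  ✓
  (0,5): δ = 96.81°  ·
  (0,6): δ = 145.13°  ·
  (1,2): δ = 119.88°  ·
  (1,3): δ = 74.62°  ·
  (1,4): δ = 22.33°  ✓
  (1,5): δ = 36.36°  ✓
  (1,6): δ = 84.69°  ·
  (2,3): δ = 134.74°  ·
  (2,4): δ = 82.45°  ·
  (2,5): δ = 23.76°  ✓
  (2,6): δ = 24.56°  ✓
  (3,4): δ = 127.71°  ·
  (3,5): δ = 69.02°  ·
  (3,6): δ = 20.70°  ✓
  (4,5): δ = 121.31°  ·
  (4,6): δ = 72.99°  ·
  (5,6): δ = 131.68°  ·
antipodal pairs: 7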